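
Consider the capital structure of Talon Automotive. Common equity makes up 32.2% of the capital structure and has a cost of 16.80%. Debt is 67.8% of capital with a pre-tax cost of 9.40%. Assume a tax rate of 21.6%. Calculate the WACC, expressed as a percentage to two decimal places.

After-tax cost of debt = 9.4% × (1 − 21.6%) = 7.3696%.
WACC = 0.322 × 16.8000% + 0.678 × 7.3696% = 10.4062%.

10.41%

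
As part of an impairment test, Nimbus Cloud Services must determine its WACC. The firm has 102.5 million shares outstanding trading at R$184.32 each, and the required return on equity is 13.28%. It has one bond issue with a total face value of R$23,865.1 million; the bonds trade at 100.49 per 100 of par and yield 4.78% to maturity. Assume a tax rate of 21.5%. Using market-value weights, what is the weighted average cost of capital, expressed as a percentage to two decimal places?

7.95%

Market value of equity E = 184.32 × 102.5m = 18892.8m. Market value of debt D = 23865.1m × 100.49/100 = 23982.03899m.
Total capital V = 18892.8 + 23982.03899 = 42874.83899.
Equity: weight = 18892.8/42874.83899 = 0.4407; cost = 13.28%.
Bonds outstanding: weight = 23982.03899/42874.83899 = 0.5593; after-tax cost = 4.78% × (1 − 21.5%) = 3.7523%.
WACC = 0.4407 × 13.2800% + 0.5593 × 3.7523% = 7.9507%.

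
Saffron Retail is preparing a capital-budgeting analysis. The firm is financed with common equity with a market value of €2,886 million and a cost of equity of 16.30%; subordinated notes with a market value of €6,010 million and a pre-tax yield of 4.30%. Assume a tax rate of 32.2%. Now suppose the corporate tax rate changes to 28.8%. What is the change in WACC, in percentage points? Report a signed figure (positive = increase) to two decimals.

+0.10 pp

Current WACC:
Total capital V = 2886 + 6010 = 8896.
Equity: weight = 2886/8896 = 0.3244; cost = 16.3%.
Subordinated notes: weight = 6010/8896 = 0.6756; after-tax cost = 4.3% × (1 − 32.2%) = 2.9154%.
WACC = 0.3244 × 16.3000% + 0.6756 × 2.9154% = 7.2576%.
After the change:
Total capital V = 2886 + 6010 = 8896.
Equity: weight = 2886/8896 = 0.3244; cost = 16.3%.
Subordinated notes: weight = 6010/8896 = 0.6756; after-tax cost = 4.3% × (1 − 28.8%) = 3.0616%.
WACC = 0.3244 × 16.3000% + 0.6756 × 3.0616% = 7.3563%.
Change in WACC = 7.3563% − 7.2576% = 0.0988 pp.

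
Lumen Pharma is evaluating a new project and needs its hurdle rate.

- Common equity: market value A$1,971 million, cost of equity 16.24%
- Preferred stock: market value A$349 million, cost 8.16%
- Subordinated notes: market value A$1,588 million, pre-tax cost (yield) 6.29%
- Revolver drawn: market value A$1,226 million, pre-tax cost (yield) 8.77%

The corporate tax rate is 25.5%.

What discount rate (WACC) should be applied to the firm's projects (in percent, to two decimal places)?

9.80%

Total capital V = 1971 + 349 + 1588 + 1226 = 5134.
Equity: weight = 1971/5134 = 0.3839; cost = 16.24%.
Preferred: weight = 349/5134 = 0.0680; cost = 8.16%.
Subordinated notes: weight = 1588/5134 = 0.3093; after-tax cost = 6.29% × (1 − 25.5%) = 4.6860%.
Revolver drawn: weight = 1226/5134 = 0.2388; after-tax cost = 8.77% × (1 − 25.5%) = 6.5336%.
WACC = 0.3839 × 16.2400% + 0.0680 × 8.1600% + 0.3093 × 4.6860% + 0.2388 × 6.5336% = 9.7991%.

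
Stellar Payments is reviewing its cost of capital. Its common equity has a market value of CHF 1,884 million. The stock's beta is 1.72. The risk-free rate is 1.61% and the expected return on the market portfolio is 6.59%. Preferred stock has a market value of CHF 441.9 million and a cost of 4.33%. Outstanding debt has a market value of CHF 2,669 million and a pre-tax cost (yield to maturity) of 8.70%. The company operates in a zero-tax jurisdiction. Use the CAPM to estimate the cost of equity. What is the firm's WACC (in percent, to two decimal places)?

Market risk premium = 6.59% − 1.61% = 4.98%.
Cost of equity via CAPM: Re = 1.61% + 1.72 × 4.98% = 10.1756%.
Total capital V = 1884 + 441.9 + 2669 = 4994.9.
Equity: weight = 1884/4994.9 = 0.3772; cost = 10.1756%.
Preferred: weight = 441.9/4994.9 = 0.0885; cost = 4.33%.
Debt: weight = 2669/4994.9 = 0.5343; after-tax cost = 8.7% × (1 − 0%) = 8.7000%.
WACC = 0.3772 × 10.1756% + 0.0885 × 4.3300% + 0.5343 × 8.7000% = 8.8700%.

8.87%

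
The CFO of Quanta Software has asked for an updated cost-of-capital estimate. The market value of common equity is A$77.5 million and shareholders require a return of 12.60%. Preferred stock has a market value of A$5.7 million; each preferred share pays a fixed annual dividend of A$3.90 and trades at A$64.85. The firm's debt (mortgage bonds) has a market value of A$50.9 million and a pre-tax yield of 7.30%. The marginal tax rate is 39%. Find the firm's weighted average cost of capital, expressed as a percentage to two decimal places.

9.23%

Cost of preferred: Rp = 3.9 / 64.85 = 6.0139%.
Total capital V = 77.5 + 5.7 + 50.9 = 134.1.
Equity: weight = 77.5/134.1 = 0.5779; cost = 12.6%.
Preferred: weight = 5.7/134.1 = 0.0425; cost = 6.0139%.
Mortgage bonds: weight = 50.9/134.1 = 0.3796; after-tax cost = 7.3% × (1 − 39%) = 4.4530%.
WACC = 0.5779 × 12.6000% + 0.0425 × 6.0139% + 0.3796 × 4.4530% = 9.2277%.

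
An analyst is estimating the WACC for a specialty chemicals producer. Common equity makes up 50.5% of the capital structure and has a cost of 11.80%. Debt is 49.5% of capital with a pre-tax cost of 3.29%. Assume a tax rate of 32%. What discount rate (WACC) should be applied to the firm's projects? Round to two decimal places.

After-tax cost of debt = 3.29% × (1 − 32%) = 2.2372%.
WACC = 0.505 × 11.8000% + 0.495 × 2.2372% = 7.0664%.

7.07%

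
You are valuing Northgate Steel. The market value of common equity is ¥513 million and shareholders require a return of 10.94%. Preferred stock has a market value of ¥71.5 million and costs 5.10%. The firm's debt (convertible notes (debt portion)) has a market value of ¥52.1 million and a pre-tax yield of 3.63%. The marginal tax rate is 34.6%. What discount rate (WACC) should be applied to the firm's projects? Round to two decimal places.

9.58%

Total capital V = 513 + 71.5 + 52.1 = 636.6.
Equity: weight = 513/636.6 = 0.8058; cost = 10.94%.
Preferred: weight = 71.5/636.6 = 0.1123; cost = 5.1%.
Convertible notes (debt portion): weight = 52.1/636.6 = 0.0818; after-tax cost = 3.63% × (1 − 34.6%) = 2.3740%.
WACC = 0.8058 × 10.9400% + 0.1123 × 5.1000% + 0.0818 × 2.3740% = 9.5830%.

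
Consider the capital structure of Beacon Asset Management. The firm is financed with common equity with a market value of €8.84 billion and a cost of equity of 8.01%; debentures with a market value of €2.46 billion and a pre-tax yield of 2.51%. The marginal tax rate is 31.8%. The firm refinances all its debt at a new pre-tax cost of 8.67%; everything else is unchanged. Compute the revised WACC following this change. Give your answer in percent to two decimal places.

7.55%

After the change:
Total capital V = 8.84 + 2.46 = 11.3.
Equity: weight = 8.84/11.3 = 0.7823; cost = 8.01%.
Debentures: weight = 2.46/11.3 = 0.2177; after-tax cost = 8.67% × (1 − 31.8%) = 5.9129%.
WACC = 0.7823 × 8.0100% + 0.2177 × 5.9129% = 7.5535%.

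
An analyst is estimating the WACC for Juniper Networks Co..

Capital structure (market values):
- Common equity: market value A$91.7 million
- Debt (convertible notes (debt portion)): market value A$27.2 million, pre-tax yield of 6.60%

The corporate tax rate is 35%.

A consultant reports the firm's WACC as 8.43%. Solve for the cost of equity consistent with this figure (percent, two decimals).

9.66%

Total capital V = 91.7 + 27.2 = 118.9.
Equity weight = 91.7/118.9 = 0.7712.
Convertible notes (debt portion) weight = 27.2/118.9 = 0.2288.
Debt contribution = 0.2288 × 6.6% × (1 − 35%) = 0.9814%.
Required equity contribution = 8.43% − 0.9814% = 7.4486%.
Re = 7.4486% / 0.7712 = 9.6580%.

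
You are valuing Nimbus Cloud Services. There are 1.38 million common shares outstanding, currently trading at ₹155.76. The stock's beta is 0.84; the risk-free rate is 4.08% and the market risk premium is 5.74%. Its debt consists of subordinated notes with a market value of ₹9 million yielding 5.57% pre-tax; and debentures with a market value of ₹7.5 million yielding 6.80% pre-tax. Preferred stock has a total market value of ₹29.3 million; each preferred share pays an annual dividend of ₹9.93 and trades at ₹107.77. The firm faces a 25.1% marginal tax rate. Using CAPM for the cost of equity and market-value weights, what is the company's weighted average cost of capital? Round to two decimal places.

8.66%

Cost of equity via CAPM: Re = 4.08% + 0.84 × 5.74% = 8.9016%.
Cost of preferred: Rp = 9.93 / 107.77 = 9.2141%.
Market value of equity E = 155.76 × 1.38m = 214.9488m.
Total capital V = 214.9488 + 29.3 + 9 + 7.5 = 260.7488.
Equity: weight = 214.9488/260.7488 = 0.8244; cost = 8.9016%.
Preferred: weight = 29.3/260.7488 = 0.1124; cost = 9.2141%.
Subordinated notes: weight = 9/260.7488 = 0.0345; after-tax cost = 5.57% × (1 − 25.1%) = 4.1719%.
Debentures: weight = 7.5/260.7488 = 0.0288; after-tax cost = 6.8% × (1 − 25.1%) = 5.0932%.
WACC = 0.8244 × 8.9016% + 0.1124 × 9.2141% + 0.0345 × 4.1719% + 0.0288 × 5.0932% = 8.6639%.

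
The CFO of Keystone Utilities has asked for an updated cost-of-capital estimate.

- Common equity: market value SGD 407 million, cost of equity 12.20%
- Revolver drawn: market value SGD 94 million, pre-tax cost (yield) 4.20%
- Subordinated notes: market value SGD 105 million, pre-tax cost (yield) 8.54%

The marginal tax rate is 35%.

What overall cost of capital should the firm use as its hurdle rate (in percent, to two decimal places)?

Total capital V = 407 + 94 + 105 = 606.
Equity: weight = 407/606 = 0.6716; cost = 12.2%.
Revolver drawn: weight = 94/606 = 0.1551; after-tax cost = 4.2% × (1 − 35%) = 2.7300%.
Subordinated notes: weight = 105/606 = 0.1733; after-tax cost = 8.54% × (1 − 35%) = 5.5510%.
WACC = 0.6716 × 12.2000% + 0.1551 × 2.7300% + 0.1733 × 5.5510% = 9.5790%.

9.58%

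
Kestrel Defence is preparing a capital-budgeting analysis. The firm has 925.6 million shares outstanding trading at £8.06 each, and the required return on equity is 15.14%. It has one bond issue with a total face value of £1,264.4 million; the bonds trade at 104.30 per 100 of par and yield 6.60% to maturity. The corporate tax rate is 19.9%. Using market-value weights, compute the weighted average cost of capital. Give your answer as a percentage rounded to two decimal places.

13.66%

Market value of equity E = 8.06 × 925.6m = 7460.336m. Market value of debt D = 1264.4m × 104.3/100 = 1318.7692m.
Total capital V = 7460.336 + 1318.7692 = 8779.1052.
Equity: weight = 7460.336/8779.1052 = 0.8498; cost = 15.14%.
Bonds outstanding: weight = 1318.7692/8779.1052 = 0.1502; after-tax cost = 6.6% × (1 − 19.9%) = 5.2866%.
WACC = 0.8498 × 15.1400% + 0.1502 × 5.2866% = 13.6599%.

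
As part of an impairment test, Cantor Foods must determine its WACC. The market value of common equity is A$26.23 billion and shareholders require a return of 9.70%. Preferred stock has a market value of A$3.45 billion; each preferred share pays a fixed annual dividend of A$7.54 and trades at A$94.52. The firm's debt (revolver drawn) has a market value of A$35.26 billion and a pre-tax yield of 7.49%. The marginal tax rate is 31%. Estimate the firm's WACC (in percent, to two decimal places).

Cost of preferred: Rp = 7.54 / 94.52 = 7.9771%.
Total capital V = 26.23 + 3.45 + 35.26 = 64.94.
Equity: weight = 26.23/64.94 = 0.4039; cost = 9.7%.
Preferred: weight = 3.45/64.94 = 0.0531; cost = 7.9771%.
Revolver drawn: weight = 35.26/64.94 = 0.5430; after-tax cost = 7.49% × (1 − 31%) = 5.1681%.
WACC = 0.4039 × 9.7000% + 0.0531 × 7.9771% + 0.5430 × 5.1681% = 7.1478%.

7.15%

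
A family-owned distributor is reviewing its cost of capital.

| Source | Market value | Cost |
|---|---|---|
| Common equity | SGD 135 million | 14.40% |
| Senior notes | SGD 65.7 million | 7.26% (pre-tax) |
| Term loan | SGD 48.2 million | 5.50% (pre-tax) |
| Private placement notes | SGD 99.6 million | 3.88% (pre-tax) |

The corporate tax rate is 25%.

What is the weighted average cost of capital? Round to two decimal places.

8.01%

Total capital V = 135 + 65.7 + 48.2 + 99.6 = 348.5.
Equity: weight = 135/348.5 = 0.3874; cost = 14.4%.
Senior notes: weight = 65.7/348.5 = 0.1885; after-tax cost = 7.26% × (1 − 25%) = 5.4450%.
Term loan: weight = 48.2/348.5 = 0.1383; after-tax cost = 5.5% × (1 − 25%) = 4.1250%.
Private placement notes: weight = 99.6/348.5 = 0.2858; after-tax cost = 3.88% × (1 − 25%) = 2.9100%.
WACC = 0.3874 × 14.4000% + 0.1885 × 5.4450% + 0.1383 × 4.1250% + 0.2858 × 2.9100% = 8.0069%.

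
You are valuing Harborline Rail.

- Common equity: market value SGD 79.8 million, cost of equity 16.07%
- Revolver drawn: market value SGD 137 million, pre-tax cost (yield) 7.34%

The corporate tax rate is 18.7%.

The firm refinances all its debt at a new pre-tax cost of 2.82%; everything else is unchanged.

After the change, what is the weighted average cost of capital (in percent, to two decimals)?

After the change:
Total capital V = 79.8 + 137 = 216.8.
Equity: weight = 79.8/216.8 = 0.3681; cost = 16.07%.
Revolver drawn: weight = 137/216.8 = 0.6319; after-tax cost = 2.82% × (1 − 18.7%) = 2.2927%.
WACC = 0.3681 × 16.0700% + 0.6319 × 2.2927% = 7.3638%.

7.36%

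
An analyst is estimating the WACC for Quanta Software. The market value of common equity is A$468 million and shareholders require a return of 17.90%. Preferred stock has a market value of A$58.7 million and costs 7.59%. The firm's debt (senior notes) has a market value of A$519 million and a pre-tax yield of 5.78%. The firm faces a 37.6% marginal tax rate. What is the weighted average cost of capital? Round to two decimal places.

Total capital V = 468 + 58.7 + 519 = 1045.7.
Equity: weight = 468/1045.7 = 0.4475; cost = 17.9%.
Preferred: weight = 58.7/1045.7 = 0.0561; cost = 7.59%.
Senior notes: weight = 519/1045.7 = 0.4963; after-tax cost = 5.78% × (1 − 37.6%) = 3.6067%.
WACC = 0.4475 × 17.9000% + 0.0561 × 7.5900% + 0.4963 × 3.6067% = 10.2272%.

10.23%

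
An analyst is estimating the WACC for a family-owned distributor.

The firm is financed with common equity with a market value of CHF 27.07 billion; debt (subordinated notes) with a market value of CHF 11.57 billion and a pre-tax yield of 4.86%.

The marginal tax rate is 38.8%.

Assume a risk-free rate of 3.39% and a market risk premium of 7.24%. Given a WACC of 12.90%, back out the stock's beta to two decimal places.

Total capital V = 27.07 + 11.57 = 38.64.
Equity weight = 27.07/38.64 = 0.7006.
Subordinated notes weight = 11.57/38.64 = 0.2994.
Debt contribution = 0.2994 × 4.86% × (1 − 38.8%) = 0.8906%.
Required equity contribution = 12.9% − 0.8906% = 12.0094%  ⇒  Re = 17.1423%.
CAPM: 17.1423% = 3.39% + β × 7.24%  ⇒  β = 1.8995.

1.90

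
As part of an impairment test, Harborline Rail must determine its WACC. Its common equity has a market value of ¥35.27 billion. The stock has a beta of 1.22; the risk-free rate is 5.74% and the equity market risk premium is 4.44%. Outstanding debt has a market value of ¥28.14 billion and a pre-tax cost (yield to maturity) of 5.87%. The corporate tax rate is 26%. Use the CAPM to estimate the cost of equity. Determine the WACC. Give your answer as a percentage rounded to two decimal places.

8.13%

Cost of equity via CAPM: Re = 5.74% + 1.22 × 4.44% = 11.1568%.
Total capital V = 35.27 + 28.14 = 63.41.
Equity: weight = 35.27/63.41 = 0.5562; cost = 11.1568%.
Debt: weight = 28.14/63.41 = 0.4438; after-tax cost = 5.87% × (1 − 26%) = 4.3438%.
WACC = 0.5562 × 11.1568% + 0.4438 × 4.3438% = 8.1333%.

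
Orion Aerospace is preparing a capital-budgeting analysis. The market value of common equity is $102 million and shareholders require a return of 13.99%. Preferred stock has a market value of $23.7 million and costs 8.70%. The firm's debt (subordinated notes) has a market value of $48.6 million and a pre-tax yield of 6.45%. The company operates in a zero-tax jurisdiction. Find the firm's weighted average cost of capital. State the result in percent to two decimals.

Total capital V = 102 + 23.7 + 48.6 = 174.3.
Equity: weight = 102/174.3 = 0.5852; cost = 13.99%.
Preferred: weight = 23.7/174.3 = 0.1360; cost = 8.7%.
Subordinated notes: weight = 48.6/174.3 = 0.2788; after-tax cost = 6.45% × (1 − 0%) = 6.4500%.
WACC = 0.5852 × 13.9900% + 0.1360 × 8.7000% + 0.2788 × 6.4500% = 11.1683%.

11.17%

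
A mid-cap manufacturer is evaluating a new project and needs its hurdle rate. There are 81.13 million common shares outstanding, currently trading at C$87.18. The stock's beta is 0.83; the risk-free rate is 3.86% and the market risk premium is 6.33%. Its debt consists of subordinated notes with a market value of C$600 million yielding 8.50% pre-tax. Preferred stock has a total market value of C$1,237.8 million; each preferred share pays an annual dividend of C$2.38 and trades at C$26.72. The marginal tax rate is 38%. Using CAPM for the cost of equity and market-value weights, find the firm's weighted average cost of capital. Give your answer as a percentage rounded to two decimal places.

Cost of equity via CAPM: Re = 3.86% + 0.83 × 6.33% = 9.1139%.
Cost of preferred: Rp = 2.38 / 26.72 = 8.9072%.
Market value of equity E = 87.18 × 81.13m = 7072.9134m.
Total capital V = 7072.9134 + 1237.8 + 600 = 8910.7134.
Equity: weight = 7072.9134/8910.7134 = 0.7938; cost = 9.1139%.
Preferred: weight = 1237.8/8910.7134 = 0.1389; cost = 8.9072%.
Subordinated notes: weight = 600/8910.7134 = 0.0673; after-tax cost = 8.5% × (1 − 38%) = 5.2700%.
WACC = 0.7938 × 9.1139% + 0.1389 × 8.9072% + 0.0673 × 5.2700% = 8.8264%.

8.83%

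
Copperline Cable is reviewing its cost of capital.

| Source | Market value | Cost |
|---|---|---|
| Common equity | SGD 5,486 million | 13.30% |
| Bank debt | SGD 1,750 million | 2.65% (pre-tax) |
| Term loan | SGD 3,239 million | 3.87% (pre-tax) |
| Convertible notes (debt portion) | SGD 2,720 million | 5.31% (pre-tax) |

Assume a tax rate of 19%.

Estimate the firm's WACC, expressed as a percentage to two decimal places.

7.47%

Total capital V = 5486 + 1750 + 3239 + 2720 = 13195.
Equity: weight = 5486/13195 = 0.4158; cost = 13.3%.
Bank debt: weight = 1750/13195 = 0.1326; after-tax cost = 2.65% × (1 − 19%) = 2.1465%.
Term loan: weight = 3239/13195 = 0.2455; after-tax cost = 3.87% × (1 − 19%) = 3.1347%.
Convertible notes (debt portion): weight = 2720/13195 = 0.2061; after-tax cost = 5.31% × (1 − 19%) = 4.3011%.
WACC = 0.4158 × 13.3000% + 0.1326 × 2.1465% + 0.2455 × 3.1347% + 0.2061 × 4.3011% = 7.4704%.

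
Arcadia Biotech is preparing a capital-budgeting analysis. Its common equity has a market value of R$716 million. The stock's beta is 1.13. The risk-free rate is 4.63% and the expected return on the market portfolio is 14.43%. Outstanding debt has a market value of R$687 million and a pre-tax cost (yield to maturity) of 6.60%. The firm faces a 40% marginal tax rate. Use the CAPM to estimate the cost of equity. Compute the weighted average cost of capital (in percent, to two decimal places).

9.95%

Market risk premium = 14.43% − 4.63% = 9.8%.
Cost of equity via CAPM: Re = 4.63% + 1.13 × 9.8% = 15.7040%.
Total capital V = 716 + 687 = 1403.
Equity: weight = 716/1403 = 0.5103; cost = 15.704%.
Debt: weight = 687/1403 = 0.4897; after-tax cost = 6.6% × (1 − 40%) = 3.9600%.
WACC = 0.5103 × 15.7040% + 0.4897 × 3.9600% = 9.9534%.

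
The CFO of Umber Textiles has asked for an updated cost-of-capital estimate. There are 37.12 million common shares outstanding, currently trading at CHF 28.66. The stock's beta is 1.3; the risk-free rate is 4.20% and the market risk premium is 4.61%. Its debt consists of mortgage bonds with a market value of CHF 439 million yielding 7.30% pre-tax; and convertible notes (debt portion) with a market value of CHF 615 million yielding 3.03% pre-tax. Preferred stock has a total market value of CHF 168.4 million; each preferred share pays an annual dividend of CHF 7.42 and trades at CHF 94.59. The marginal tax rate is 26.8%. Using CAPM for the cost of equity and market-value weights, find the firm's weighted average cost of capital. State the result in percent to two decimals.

6.94%

Cost of equity via CAPM: Re = 4.2% + 1.3 × 4.61% = 10.1930%.
Cost of preferred: Rp = 7.42 / 94.59 = 7.8444%.
Market value of equity E = 28.66 × 37.12m = 1063.8592m.
Total capital V = 1063.8592 + 168.4 + 439 + 615 = 2286.2592.
Equity: weight = 1063.8592/2286.2592 = 0.4653; cost = 10.193%.
Preferred: weight = 168.4/2286.2592 = 0.0737; cost = 7.8444%.
Mortgage bonds: weight = 439/2286.2592 = 0.1920; after-tax cost = 7.3% × (1 − 26.8%) = 5.3436%.
Convertible notes (debt portion): weight = 615/2286.2592 = 0.2690; after-tax cost = 3.03% × (1 − 26.8%) = 2.2180%.
WACC = 0.4653 × 10.1930% + 0.0737 × 7.8444% + 0.1920 × 5.3436% + 0.2690 × 2.2180% = 6.9436%.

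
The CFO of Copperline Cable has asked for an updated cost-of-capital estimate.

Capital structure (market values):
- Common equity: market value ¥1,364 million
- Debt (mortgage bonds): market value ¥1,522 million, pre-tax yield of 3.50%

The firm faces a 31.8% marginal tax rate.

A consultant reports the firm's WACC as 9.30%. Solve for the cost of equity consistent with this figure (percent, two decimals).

17.01%

Total capital V = 1364 + 1522 = 2886.
Equity weight = 1364/2886 = 0.4726.
Mortgage bonds weight = 1522/2886 = 0.5274.
Debt contribution = 0.5274 × 3.5% × (1 − 31.8%) = 1.2588%.
Required equity contribution = 9.3% − 1.2588% = 8.0412%.
Re = 8.0412% / 0.4726 = 17.0138%.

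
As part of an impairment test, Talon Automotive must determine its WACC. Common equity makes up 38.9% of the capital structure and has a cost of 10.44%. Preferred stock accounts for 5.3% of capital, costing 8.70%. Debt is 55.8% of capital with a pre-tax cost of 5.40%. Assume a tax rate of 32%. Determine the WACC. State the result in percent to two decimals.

After-tax cost of debt = 5.4% × (1 − 32%) = 3.6720%.
WACC = 0.389 × 10.4400% + 0.053 × 8.7000% + 0.558 × 3.6720% = 6.5712%.

6.57%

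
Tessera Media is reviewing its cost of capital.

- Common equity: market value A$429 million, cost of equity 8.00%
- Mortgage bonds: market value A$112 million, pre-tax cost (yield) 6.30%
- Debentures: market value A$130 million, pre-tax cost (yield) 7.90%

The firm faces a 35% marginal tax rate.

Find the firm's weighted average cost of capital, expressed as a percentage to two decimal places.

Total capital V = 429 + 112 + 130 = 671.
Equity: weight = 429/671 = 0.6393; cost = 8%.
Mortgage bonds: weight = 112/671 = 0.1669; after-tax cost = 6.3% × (1 − 35%) = 4.0950%.
Debentures: weight = 130/671 = 0.1937; after-tax cost = 7.9% × (1 − 35%) = 5.1350%.
WACC = 0.6393 × 8.0000% + 0.1669 × 4.0950% + 0.1937 × 5.1350% = 6.7931%.

6.79%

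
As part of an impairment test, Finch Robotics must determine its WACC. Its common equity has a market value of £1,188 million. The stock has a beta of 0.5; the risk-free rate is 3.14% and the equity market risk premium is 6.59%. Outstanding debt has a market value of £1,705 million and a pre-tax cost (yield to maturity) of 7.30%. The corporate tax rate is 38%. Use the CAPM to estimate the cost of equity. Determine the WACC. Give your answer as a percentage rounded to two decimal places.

5.31%

Cost of equity via CAPM: Re = 3.14% + 0.5 × 6.59% = 6.4350%.
Total capital V = 1188 + 1705 = 2893.
Equity: weight = 1188/2893 = 0.4106; cost = 6.435%.
Debt: weight = 1705/2893 = 0.5894; after-tax cost = 7.3% × (1 − 38%) = 4.5260%.
WACC = 0.4106 × 6.4350% + 0.5894 × 4.5260% = 5.3099%.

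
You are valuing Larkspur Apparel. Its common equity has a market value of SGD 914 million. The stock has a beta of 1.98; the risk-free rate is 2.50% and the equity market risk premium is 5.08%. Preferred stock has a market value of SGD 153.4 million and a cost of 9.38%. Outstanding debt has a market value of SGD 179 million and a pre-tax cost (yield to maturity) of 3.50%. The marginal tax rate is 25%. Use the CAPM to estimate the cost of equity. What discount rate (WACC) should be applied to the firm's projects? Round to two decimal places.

Cost of equity via CAPM: Re = 2.5% + 1.98 × 5.08% = 12.5584%.
Total capital V = 914 + 153.4 + 179 = 1246.4.
Equity: weight = 914/1246.4 = 0.7333; cost = 12.5584%.
Preferred: weight = 153.4/1246.4 = 0.1231; cost = 9.38%.
Debt: weight = 179/1246.4 = 0.1436; after-tax cost = 3.5% × (1 − 25%) = 2.6250%.
WACC = 0.7333 × 12.5584% + 0.1231 × 9.3800% + 0.1436 × 2.6250% = 10.7406%.

10.74%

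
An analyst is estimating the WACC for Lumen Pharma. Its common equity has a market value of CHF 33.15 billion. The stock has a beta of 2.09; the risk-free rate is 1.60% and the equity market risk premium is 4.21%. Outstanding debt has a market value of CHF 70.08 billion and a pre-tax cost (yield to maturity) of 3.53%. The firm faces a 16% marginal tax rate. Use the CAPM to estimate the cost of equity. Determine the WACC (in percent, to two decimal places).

Cost of equity via CAPM: Re = 1.6% + 2.09 × 4.21% = 10.3989%.
Total capital V = 33.15 + 70.08 = 103.23.
Equity: weight = 33.15/103.23 = 0.3211; cost = 10.3989%.
Debt: weight = 70.08/103.23 = 0.6789; after-tax cost = 3.53% × (1 − 16%) = 2.9652%.
WACC = 0.3211 × 10.3989% + 0.6789 × 2.9652% = 5.3524%.

5.35%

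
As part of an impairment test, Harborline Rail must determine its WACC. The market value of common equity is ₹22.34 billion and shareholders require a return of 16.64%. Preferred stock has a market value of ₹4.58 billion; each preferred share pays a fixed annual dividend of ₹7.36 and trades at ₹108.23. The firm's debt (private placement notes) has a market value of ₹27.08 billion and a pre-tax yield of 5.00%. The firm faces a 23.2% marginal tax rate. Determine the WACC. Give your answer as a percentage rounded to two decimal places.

9.39%

Cost of preferred: Rp = 7.36 / 108.23 = 6.8003%.
Total capital V = 22.34 + 4.58 + 27.08 = 54.
Equity: weight = 22.34/54 = 0.4137; cost = 16.64%.
Preferred: weight = 4.58/54 = 0.0848; cost = 6.8003%.
Private placement notes: weight = 27.08/54 = 0.5015; after-tax cost = 5% × (1 − 23.2%) = 3.8400%.
WACC = 0.4137 × 16.6400% + 0.0848 × 6.8003% + 0.5015 × 3.8400% = 9.3865%.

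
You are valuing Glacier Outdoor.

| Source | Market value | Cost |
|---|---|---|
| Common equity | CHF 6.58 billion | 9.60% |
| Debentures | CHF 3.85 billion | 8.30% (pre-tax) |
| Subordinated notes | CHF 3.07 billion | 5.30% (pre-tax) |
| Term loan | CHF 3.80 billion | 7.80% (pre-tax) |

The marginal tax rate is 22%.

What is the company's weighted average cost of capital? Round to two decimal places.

Total capital V = 6.58 + 3.85 + 3.07 + 3.8 = 17.3.
Equity: weight = 6.58/17.3 = 0.3803; cost = 9.6%.
Debentures: weight = 3.85/17.3 = 0.2225; after-tax cost = 8.3% × (1 − 22%) = 6.4740%.
Subordinated notes: weight = 3.07/17.3 = 0.1775; after-tax cost = 5.3% × (1 − 22%) = 4.1340%.
Term loan: weight = 3.8/17.3 = 0.2197; after-tax cost = 7.8% × (1 − 22%) = 6.0840%.
WACC = 0.3803 × 9.6000% + 0.2225 × 6.4740% + 0.1775 × 4.1340% + 0.2197 × 6.0840% = 7.1621%.

7.16%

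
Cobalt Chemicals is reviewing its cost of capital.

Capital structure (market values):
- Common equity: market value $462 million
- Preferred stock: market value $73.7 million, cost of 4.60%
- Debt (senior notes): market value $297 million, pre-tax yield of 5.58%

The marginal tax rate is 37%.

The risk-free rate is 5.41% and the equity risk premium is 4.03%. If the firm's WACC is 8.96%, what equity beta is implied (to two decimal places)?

Total capital V = 462 + 73.7 + 297 = 832.7.
Equity weight = 462/832.7 = 0.5548.
Preferred weight = 73.7/832.7 = 0.0885.
Senior notes weight = 297/832.7 = 0.3567.
Debt contribution = 0.3567 × 5.58% × (1 − 37%) = 1.2538%.
Preferred contribution = 0.0885 × 4.6% = 0.4071%.
Required equity contribution = 8.96% − 1.6610% = 7.2990%  ⇒  Re = 13.1556%.
CAPM: 13.1556% = 5.41% + β × 4.03%  ⇒  β = 1.9220.

1.92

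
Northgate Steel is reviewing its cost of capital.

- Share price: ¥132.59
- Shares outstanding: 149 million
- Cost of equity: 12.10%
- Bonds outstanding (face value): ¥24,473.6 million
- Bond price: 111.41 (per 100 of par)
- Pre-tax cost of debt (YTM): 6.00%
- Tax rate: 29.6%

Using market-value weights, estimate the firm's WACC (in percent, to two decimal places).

Market value of equity E = 132.59 × 149m = 19755.91m. Market value of debt D = 24473.6m × 111.41/100 = 27266.03776m.
Total capital V = 19755.91 + 27266.03776 = 47021.94776.
Equity: weight = 19755.91/47021.94776 = 0.4201; cost = 12.1%.
Bonds outstanding: weight = 27266.03776/47021.94776 = 0.5799; after-tax cost = 6% × (1 − 29.6%) = 4.2240%.
WACC = 0.4201 × 12.1000% + 0.5799 × 4.2240% = 7.5330%.

7.53%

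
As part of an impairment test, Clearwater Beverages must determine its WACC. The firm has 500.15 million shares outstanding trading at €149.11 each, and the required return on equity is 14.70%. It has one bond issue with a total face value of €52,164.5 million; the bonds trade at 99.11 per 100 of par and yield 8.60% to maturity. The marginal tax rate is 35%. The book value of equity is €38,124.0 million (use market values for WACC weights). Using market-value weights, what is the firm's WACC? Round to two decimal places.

Market value of equity E = 149.11 × 500.15m = 74577.3665m. Market value of debt D = 52164.5m × 99.11/100 = 51700.23595m.
Total capital V = 74577.3665 + 51700.23595 = 126277.60245.
Equity: weight = 74577.3665/126277.60245 = 0.5906; cost = 14.7%.
Bonds outstanding: weight = 51700.23595/126277.60245 = 0.4094; after-tax cost = 8.6% × (1 − 35%) = 5.5900%.
WACC = 0.5906 × 14.7000% + 0.4094 × 5.5900% = 10.9702%.

10.97%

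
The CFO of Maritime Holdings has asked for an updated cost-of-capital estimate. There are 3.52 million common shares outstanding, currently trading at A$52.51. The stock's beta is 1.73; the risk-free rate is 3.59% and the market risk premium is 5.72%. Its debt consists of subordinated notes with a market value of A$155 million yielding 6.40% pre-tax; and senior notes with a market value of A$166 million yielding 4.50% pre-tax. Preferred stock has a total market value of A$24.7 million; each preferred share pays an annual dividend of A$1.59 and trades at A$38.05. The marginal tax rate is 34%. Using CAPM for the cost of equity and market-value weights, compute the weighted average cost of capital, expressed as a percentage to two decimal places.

Cost of equity via CAPM: Re = 3.59% + 1.73 × 5.72% = 13.4856%.
Cost of preferred: Rp = 1.59 / 38.05 = 4.1787%.
Market value of equity E = 52.51 × 3.52m = 184.8352m.
Total capital V = 184.8352 + 24.7 + 155 + 166 = 530.5352.
Equity: weight = 184.8352/530.5352 = 0.3484; cost = 13.4856%.
Preferred: weight = 24.7/530.5352 = 0.0466; cost = 4.1787%.
Subordinated notes: weight = 155/530.5352 = 0.2922; after-tax cost = 6.4% × (1 − 34%) = 4.2240%.
Senior notes: weight = 166/530.5352 = 0.3129; after-tax cost = 4.5% × (1 − 34%) = 2.9700%.
WACC = 0.3484 × 13.4856% + 0.0466 × 4.1787% + 0.2922 × 4.2240% + 0.3129 × 2.9700% = 7.0562%.

7.06%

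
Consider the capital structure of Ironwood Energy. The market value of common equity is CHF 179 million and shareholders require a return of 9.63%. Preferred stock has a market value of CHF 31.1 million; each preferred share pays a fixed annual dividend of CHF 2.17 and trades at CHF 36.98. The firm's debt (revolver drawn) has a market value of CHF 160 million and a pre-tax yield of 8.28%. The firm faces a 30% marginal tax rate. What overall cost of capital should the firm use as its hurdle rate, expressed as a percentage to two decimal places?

7.66%

Cost of preferred: Rp = 2.17 / 36.98 = 5.8680%.
Total capital V = 179 + 31.1 + 160 = 370.1.
Equity: weight = 179/370.1 = 0.4837; cost = 9.63%.
Preferred: weight = 31.1/370.1 = 0.0840; cost = 5.868%.
Revolver drawn: weight = 160/370.1 = 0.4323; after-tax cost = 8.28% × (1 − 30%) = 5.7960%.
WACC = 0.4837 × 9.6300% + 0.0840 × 5.8680% + 0.4323 × 5.7960% = 7.6564%.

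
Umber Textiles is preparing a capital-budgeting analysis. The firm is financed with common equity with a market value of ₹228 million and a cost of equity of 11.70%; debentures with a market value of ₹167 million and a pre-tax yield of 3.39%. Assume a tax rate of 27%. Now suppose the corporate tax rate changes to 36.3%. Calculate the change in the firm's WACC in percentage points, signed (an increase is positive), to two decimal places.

-0.13 pp

Current WACC:
Total capital V = 228 + 167 = 395.
Equity: weight = 228/395 = 0.5772; cost = 11.7%.
Debentures: weight = 167/395 = 0.4228; after-tax cost = 3.39% × (1 − 27%) = 2.4747%.
WACC = 0.5772 × 11.7000% + 0.4228 × 2.4747% = 7.7997%.
After the change:
Total capital V = 228 + 167 = 395.
Equity: weight = 228/395 = 0.5772; cost = 11.7%.
Debentures: weight = 167/395 = 0.4228; after-tax cost = 3.39% × (1 − 36.3%) = 2.1594%.
WACC = 0.5772 × 11.7000% + 0.4228 × 2.1594% = 7.6664%.
Change in WACC = 7.6664% − 7.7997% = -0.1333 pp.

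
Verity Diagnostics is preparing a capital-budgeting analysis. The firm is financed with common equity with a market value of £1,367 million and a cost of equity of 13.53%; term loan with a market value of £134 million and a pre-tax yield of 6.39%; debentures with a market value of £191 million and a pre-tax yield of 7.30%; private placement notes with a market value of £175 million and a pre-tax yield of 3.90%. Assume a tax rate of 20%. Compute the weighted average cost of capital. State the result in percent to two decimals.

Total capital V = 1367 + 134 + 191 + 175 = 1867.
Equity: weight = 1367/1867 = 0.7322; cost = 13.53%.
Term loan: weight = 134/1867 = 0.0718; after-tax cost = 6.39% × (1 − 20%) = 5.1120%.
Debentures: weight = 191/1867 = 0.1023; after-tax cost = 7.3% × (1 − 20%) = 5.8400%.
Private placement notes: weight = 175/1867 = 0.0937; after-tax cost = 3.9% × (1 − 20%) = 3.1200%.
WACC = 0.7322 × 13.5300% + 0.0718 × 5.1120% + 0.1023 × 5.8400% + 0.0937 × 3.1200% = 11.1633%.

11.16%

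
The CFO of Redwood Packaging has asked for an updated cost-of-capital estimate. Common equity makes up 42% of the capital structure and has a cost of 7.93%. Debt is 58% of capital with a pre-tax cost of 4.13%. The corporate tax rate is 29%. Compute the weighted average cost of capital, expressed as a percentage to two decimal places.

After-tax cost of debt = 4.13% × (1 − 29%) = 2.9323%.
WACC = 0.420 × 7.9300% + 0.580 × 2.9323% = 5.0313%.

5.03%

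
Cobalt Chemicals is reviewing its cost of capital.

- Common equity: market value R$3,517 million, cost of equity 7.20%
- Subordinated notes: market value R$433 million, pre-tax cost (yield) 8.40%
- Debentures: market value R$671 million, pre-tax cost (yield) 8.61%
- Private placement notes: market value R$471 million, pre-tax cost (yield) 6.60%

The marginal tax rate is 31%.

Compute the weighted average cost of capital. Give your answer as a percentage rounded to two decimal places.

Total capital V = 3517 + 433 + 671 + 471 = 5092.
Equity: weight = 3517/5092 = 0.6907; cost = 7.2%.
Subordinated notes: weight = 433/5092 = 0.0850; after-tax cost = 8.4% × (1 − 31%) = 5.7960%.
Debentures: weight = 671/5092 = 0.1318; after-tax cost = 8.61% × (1 − 31%) = 5.9409%.
Private placement notes: weight = 471/5092 = 0.0925; after-tax cost = 6.6% × (1 − 31%) = 4.5540%.
WACC = 0.6907 × 7.2000% + 0.0850 × 5.7960% + 0.1318 × 5.9409% + 0.0925 × 4.5540% = 6.6699%.

6.67%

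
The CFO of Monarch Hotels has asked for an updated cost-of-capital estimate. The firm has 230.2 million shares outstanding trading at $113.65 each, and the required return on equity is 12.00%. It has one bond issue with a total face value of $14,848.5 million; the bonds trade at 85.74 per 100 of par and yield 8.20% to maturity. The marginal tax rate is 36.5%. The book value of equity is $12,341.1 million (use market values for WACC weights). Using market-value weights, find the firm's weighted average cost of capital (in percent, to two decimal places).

9.78%

Market value of equity E = 113.65 × 230.2m = 26162.23m. Market value of debt D = 14848.5m × 85.74/100 = 12731.1039m.
Total capital V = 26162.23 + 12731.1039 = 38893.3339.
Equity: weight = 26162.23/38893.3339 = 0.6727; cost = 12%.
Bonds outstanding: weight = 12731.1039/38893.3339 = 0.3273; after-tax cost = 8.2% × (1 − 36.5%) = 5.2070%.
WACC = 0.6727 × 12.0000% + 0.3273 × 5.2070% = 9.7764%.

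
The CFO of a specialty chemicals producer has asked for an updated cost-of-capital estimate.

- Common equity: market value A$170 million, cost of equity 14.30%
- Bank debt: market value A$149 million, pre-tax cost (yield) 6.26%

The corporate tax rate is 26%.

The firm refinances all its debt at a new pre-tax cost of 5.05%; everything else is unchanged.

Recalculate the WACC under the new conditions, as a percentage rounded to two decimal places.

After the change:
Total capital V = 170 + 149 = 319.
Equity: weight = 170/319 = 0.5329; cost = 14.3%.
Bank debt: weight = 149/319 = 0.4671; after-tax cost = 5.05% × (1 − 26%) = 3.7370%.
WACC = 0.5329 × 14.3000% + 0.4671 × 3.7370% = 9.3662%.

9.37%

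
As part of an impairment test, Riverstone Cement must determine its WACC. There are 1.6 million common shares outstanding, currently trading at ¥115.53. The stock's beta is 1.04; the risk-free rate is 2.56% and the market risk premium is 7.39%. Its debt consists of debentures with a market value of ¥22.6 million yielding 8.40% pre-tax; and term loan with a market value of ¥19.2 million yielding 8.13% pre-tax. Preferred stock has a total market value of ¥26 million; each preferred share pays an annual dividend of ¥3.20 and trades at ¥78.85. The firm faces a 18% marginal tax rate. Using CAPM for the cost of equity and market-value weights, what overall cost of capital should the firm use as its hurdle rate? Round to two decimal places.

9.04%

Cost of equity via CAPM: Re = 2.56% + 1.04 × 7.39% = 10.2456%.
Cost of preferred: Rp = 3.2 / 78.85 = 4.0583%.
Market value of equity E = 115.53 × 1.6m = 184.848m.
Total capital V = 184.848 + 26 + 22.6 + 19.2 = 252.648.
Equity: weight = 184.848/252.648 = 0.7316; cost = 10.2456%.
Preferred: weight = 26/252.648 = 0.1029; cost = 4.0583%.
Debentures: weight = 22.6/252.648 = 0.0895; after-tax cost = 8.4% × (1 − 18%) = 6.8880%.
Term loan: weight = 19.2/252.648 = 0.0760; after-tax cost = 8.13% × (1 − 18%) = 6.6666%.
WACC = 0.7316 × 10.2456% + 0.1029 × 4.0583% + 0.0895 × 6.8880% + 0.0760 × 6.6666% = 9.0365%.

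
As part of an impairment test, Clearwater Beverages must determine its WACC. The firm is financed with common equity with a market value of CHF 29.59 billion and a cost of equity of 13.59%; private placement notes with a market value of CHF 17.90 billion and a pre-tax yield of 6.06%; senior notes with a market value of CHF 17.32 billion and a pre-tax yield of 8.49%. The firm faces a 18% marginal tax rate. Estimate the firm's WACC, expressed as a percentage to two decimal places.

Total capital V = 29.59 + 17.9 + 17.32 = 64.81.
Equity: weight = 29.59/64.81 = 0.4566; cost = 13.59%.
Private placement notes: weight = 17.9/64.81 = 0.2762; after-tax cost = 6.06% × (1 − 18%) = 4.9692%.
Senior notes: weight = 17.32/64.81 = 0.2672; after-tax cost = 8.49% × (1 − 18%) = 6.9618%.
WACC = 0.4566 × 13.5900% + 0.2762 × 4.9692% + 0.2672 × 6.9618% = 9.4377%.

9.44%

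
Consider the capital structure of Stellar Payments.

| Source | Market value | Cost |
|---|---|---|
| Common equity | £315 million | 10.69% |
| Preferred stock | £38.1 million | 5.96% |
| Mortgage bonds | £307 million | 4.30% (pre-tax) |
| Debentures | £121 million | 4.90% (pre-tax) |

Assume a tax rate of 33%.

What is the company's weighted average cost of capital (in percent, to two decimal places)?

Total capital V = 315 + 38.1 + 307 + 121 = 781.1.
Equity: weight = 315/781.1 = 0.4033; cost = 10.69%.
Preferred: weight = 38.1/781.1 = 0.0488; cost = 5.96%.
Mortgage bonds: weight = 307/781.1 = 0.3930; after-tax cost = 4.3% × (1 − 33%) = 2.8810%.
Debentures: weight = 121/781.1 = 0.1549; after-tax cost = 4.9% × (1 − 33%) = 3.2830%.
WACC = 0.4033 × 10.6900% + 0.0488 × 5.9600% + 0.3930 × 2.8810% + 0.1549 × 3.2830% = 6.2427%.

6.24%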